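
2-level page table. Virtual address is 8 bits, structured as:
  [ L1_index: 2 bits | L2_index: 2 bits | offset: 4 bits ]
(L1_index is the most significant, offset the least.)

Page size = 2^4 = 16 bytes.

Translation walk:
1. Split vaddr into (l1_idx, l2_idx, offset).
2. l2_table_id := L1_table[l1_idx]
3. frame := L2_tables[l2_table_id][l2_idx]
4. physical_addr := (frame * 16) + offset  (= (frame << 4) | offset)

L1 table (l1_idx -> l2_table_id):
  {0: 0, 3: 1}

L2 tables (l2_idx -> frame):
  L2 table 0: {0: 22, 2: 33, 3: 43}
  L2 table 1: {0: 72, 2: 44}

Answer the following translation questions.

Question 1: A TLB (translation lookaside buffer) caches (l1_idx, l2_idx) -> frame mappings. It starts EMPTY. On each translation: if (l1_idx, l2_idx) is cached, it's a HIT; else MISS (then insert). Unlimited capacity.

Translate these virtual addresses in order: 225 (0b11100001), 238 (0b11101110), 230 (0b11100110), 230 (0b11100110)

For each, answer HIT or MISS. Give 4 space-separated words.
Answer: MISS HIT HIT HIT

Derivation:
vaddr=225: (3,2) not in TLB -> MISS, insert
vaddr=238: (3,2) in TLB -> HIT
vaddr=230: (3,2) in TLB -> HIT
vaddr=230: (3,2) in TLB -> HIT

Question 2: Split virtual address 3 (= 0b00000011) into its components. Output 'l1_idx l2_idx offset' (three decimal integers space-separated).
Answer: 0 0 3

Derivation:
vaddr = 3 = 0b00000011
  top 2 bits -> l1_idx = 0
  next 2 bits -> l2_idx = 0
  bottom 4 bits -> offset = 3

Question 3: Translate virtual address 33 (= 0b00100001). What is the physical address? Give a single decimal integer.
vaddr = 33 = 0b00100001
Split: l1_idx=0, l2_idx=2, offset=1
L1[0] = 0
L2[0][2] = 33
paddr = 33 * 16 + 1 = 529

Answer: 529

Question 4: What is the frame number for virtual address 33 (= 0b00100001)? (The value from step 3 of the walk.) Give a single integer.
vaddr = 33: l1_idx=0, l2_idx=2
L1[0] = 0; L2[0][2] = 33

Answer: 33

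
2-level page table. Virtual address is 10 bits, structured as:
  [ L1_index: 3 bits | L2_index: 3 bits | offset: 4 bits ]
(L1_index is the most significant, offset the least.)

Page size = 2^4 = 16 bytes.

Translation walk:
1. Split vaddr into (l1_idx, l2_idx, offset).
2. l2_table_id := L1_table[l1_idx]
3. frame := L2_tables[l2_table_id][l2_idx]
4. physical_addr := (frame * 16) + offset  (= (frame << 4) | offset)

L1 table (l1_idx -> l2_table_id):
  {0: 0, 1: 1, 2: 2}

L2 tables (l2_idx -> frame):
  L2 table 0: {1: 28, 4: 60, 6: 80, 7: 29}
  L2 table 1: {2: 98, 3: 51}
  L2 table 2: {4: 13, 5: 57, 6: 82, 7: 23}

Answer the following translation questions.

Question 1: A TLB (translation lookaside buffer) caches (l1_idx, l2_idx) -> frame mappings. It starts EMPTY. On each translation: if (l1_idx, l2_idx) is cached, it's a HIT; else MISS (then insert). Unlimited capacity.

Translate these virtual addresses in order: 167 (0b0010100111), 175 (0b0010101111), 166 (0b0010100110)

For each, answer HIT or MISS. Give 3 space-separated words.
vaddr=167: (1,2) not in TLB -> MISS, insert
vaddr=175: (1,2) in TLB -> HIT
vaddr=166: (1,2) in TLB -> HIT

Answer: MISS HIT HIT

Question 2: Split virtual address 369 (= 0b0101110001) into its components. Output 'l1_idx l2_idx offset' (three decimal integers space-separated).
vaddr = 369 = 0b0101110001
  top 3 bits -> l1_idx = 2
  next 3 bits -> l2_idx = 7
  bottom 4 bits -> offset = 1

Answer: 2 7 1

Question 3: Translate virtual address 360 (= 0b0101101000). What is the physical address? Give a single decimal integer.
vaddr = 360 = 0b0101101000
Split: l1_idx=2, l2_idx=6, offset=8
L1[2] = 2
L2[2][6] = 82
paddr = 82 * 16 + 8 = 1320

Answer: 1320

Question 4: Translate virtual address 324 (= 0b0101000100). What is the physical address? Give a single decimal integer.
Answer: 212

Derivation:
vaddr = 324 = 0b0101000100
Split: l1_idx=2, l2_idx=4, offset=4
L1[2] = 2
L2[2][4] = 13
paddr = 13 * 16 + 4 = 212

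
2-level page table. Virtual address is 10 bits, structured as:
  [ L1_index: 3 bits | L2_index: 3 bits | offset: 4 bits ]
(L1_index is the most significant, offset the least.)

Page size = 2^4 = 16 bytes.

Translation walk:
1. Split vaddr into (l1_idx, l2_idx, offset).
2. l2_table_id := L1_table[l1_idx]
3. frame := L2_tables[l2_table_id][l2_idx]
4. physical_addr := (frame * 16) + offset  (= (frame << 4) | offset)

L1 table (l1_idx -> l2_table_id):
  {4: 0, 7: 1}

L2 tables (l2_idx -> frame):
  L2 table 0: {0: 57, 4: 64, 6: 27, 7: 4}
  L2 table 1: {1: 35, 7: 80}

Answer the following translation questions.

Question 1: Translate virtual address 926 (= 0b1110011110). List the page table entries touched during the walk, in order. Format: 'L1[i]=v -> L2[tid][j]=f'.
vaddr = 926 = 0b1110011110
Split: l1_idx=7, l2_idx=1, offset=14

Answer: L1[7]=1 -> L2[1][1]=35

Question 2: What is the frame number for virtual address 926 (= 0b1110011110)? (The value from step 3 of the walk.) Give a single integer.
vaddr = 926: l1_idx=7, l2_idx=1
L1[7] = 1; L2[1][1] = 35

Answer: 35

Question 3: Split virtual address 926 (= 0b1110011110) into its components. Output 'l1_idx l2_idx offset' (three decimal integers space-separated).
Answer: 7 1 14

Derivation:
vaddr = 926 = 0b1110011110
  top 3 bits -> l1_idx = 7
  next 3 bits -> l2_idx = 1
  bottom 4 bits -> offset = 14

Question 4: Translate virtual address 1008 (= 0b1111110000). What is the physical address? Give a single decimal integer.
vaddr = 1008 = 0b1111110000
Split: l1_idx=7, l2_idx=7, offset=0
L1[7] = 1
L2[1][7] = 80
paddr = 80 * 16 + 0 = 1280

Answer: 1280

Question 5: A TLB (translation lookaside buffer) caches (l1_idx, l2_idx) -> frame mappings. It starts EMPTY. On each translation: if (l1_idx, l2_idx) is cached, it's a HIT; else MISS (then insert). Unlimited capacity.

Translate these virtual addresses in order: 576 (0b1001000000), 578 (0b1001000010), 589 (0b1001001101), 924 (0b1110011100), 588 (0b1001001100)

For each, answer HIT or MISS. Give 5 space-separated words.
Answer: MISS HIT HIT MISS HIT

Derivation:
vaddr=576: (4,4) not in TLB -> MISS, insert
vaddr=578: (4,4) in TLB -> HIT
vaddr=589: (4,4) in TLB -> HIT
vaddr=924: (7,1) not in TLB -> MISS, insert
vaddr=588: (4,4) in TLB -> HIT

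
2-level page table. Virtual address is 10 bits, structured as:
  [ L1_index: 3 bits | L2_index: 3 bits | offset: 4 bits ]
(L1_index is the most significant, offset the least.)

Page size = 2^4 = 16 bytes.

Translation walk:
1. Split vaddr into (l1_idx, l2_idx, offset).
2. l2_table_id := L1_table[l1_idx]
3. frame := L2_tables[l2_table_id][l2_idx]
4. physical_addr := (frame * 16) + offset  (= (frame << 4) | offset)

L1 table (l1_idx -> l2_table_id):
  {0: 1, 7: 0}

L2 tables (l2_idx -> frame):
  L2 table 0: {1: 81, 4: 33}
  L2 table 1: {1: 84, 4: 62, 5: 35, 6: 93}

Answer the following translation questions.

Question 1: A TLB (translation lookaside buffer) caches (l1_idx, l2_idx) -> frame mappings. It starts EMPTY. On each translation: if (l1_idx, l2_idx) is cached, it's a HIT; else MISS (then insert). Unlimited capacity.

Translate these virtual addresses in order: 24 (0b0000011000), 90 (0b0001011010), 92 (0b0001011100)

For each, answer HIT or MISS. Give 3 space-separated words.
vaddr=24: (0,1) not in TLB -> MISS, insert
vaddr=90: (0,5) not in TLB -> MISS, insert
vaddr=92: (0,5) in TLB -> HIT

Answer: MISS MISS HIT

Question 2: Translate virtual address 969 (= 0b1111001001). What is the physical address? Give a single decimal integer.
vaddr = 969 = 0b1111001001
Split: l1_idx=7, l2_idx=4, offset=9
L1[7] = 0
L2[0][4] = 33
paddr = 33 * 16 + 9 = 537

Answer: 537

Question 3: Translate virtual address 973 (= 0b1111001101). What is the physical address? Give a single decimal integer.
vaddr = 973 = 0b1111001101
Split: l1_idx=7, l2_idx=4, offset=13
L1[7] = 0
L2[0][4] = 33
paddr = 33 * 16 + 13 = 541

Answer: 541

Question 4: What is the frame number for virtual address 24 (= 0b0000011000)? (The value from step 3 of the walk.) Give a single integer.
vaddr = 24: l1_idx=0, l2_idx=1
L1[0] = 1; L2[1][1] = 84

Answer: 84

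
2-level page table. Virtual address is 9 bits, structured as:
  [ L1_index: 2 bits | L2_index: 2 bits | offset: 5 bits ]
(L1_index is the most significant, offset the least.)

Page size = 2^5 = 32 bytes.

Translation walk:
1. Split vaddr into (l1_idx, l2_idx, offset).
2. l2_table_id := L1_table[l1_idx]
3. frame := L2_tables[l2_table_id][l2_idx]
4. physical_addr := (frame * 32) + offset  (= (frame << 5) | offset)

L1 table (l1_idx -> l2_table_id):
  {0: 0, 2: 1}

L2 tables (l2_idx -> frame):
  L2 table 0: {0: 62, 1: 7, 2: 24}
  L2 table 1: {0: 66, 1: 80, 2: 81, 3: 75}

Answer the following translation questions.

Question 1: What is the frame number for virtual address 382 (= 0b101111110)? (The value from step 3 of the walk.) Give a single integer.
vaddr = 382: l1_idx=2, l2_idx=3
L1[2] = 1; L2[1][3] = 75

Answer: 75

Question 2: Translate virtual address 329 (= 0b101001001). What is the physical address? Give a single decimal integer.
Answer: 2601

Derivation:
vaddr = 329 = 0b101001001
Split: l1_idx=2, l2_idx=2, offset=9
L1[2] = 1
L2[1][2] = 81
paddr = 81 * 32 + 9 = 2601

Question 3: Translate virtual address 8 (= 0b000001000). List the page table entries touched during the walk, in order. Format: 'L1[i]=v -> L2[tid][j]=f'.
Answer: L1[0]=0 -> L2[0][0]=62

Derivation:
vaddr = 8 = 0b000001000
Split: l1_idx=0, l2_idx=0, offset=8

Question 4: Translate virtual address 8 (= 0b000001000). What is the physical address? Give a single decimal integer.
Answer: 1992

Derivation:
vaddr = 8 = 0b000001000
Split: l1_idx=0, l2_idx=0, offset=8
L1[0] = 0
L2[0][0] = 62
paddr = 62 * 32 + 8 = 1992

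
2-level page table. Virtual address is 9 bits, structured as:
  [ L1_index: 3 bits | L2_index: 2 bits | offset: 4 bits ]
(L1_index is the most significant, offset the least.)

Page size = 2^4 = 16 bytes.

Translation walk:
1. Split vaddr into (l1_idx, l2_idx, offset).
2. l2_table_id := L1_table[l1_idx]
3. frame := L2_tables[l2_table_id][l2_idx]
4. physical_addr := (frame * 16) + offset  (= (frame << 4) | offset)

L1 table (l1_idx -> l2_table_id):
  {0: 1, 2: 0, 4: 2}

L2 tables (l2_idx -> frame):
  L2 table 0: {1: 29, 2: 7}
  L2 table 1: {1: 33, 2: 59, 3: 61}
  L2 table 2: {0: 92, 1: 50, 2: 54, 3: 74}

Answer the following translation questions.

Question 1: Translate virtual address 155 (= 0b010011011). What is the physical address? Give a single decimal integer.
vaddr = 155 = 0b010011011
Split: l1_idx=2, l2_idx=1, offset=11
L1[2] = 0
L2[0][1] = 29
paddr = 29 * 16 + 11 = 475

Answer: 475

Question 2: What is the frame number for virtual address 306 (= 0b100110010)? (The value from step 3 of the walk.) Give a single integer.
vaddr = 306: l1_idx=4, l2_idx=3
L1[4] = 2; L2[2][3] = 74

Answer: 74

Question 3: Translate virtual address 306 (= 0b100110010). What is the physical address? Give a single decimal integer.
Answer: 1186

Derivation:
vaddr = 306 = 0b100110010
Split: l1_idx=4, l2_idx=3, offset=2
L1[4] = 2
L2[2][3] = 74
paddr = 74 * 16 + 2 = 1186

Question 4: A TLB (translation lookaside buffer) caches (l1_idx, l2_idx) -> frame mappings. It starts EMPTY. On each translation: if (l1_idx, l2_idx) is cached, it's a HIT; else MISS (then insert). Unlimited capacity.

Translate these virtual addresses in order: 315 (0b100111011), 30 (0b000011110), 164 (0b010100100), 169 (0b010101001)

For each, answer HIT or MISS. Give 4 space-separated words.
Answer: MISS MISS MISS HIT

Derivation:
vaddr=315: (4,3) not in TLB -> MISS, insert
vaddr=30: (0,1) not in TLB -> MISS, insert
vaddr=164: (2,2) not in TLB -> MISS, insert
vaddr=169: (2,2) in TLB -> HIT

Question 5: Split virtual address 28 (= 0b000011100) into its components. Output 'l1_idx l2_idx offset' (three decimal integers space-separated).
vaddr = 28 = 0b000011100
  top 3 bits -> l1_idx = 0
  next 2 bits -> l2_idx = 1
  bottom 4 bits -> offset = 12

Answer: 0 1 12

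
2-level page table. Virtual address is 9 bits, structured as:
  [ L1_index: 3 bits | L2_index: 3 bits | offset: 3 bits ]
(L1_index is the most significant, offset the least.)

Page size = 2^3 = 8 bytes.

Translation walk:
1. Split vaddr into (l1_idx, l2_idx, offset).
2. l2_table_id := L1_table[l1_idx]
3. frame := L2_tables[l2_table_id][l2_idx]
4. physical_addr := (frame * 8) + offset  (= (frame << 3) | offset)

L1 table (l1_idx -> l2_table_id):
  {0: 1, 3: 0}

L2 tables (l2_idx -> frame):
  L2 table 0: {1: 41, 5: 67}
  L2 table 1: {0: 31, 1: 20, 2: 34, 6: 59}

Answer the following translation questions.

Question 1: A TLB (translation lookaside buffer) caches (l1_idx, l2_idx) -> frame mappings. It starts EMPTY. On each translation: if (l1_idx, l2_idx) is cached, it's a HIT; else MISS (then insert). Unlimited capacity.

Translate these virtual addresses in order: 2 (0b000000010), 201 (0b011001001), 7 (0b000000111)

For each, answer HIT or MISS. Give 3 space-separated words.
vaddr=2: (0,0) not in TLB -> MISS, insert
vaddr=201: (3,1) not in TLB -> MISS, insert
vaddr=7: (0,0) in TLB -> HIT

Answer: MISS MISS HIT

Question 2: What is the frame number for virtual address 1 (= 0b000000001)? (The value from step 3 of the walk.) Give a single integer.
vaddr = 1: l1_idx=0, l2_idx=0
L1[0] = 1; L2[1][0] = 31

Answer: 31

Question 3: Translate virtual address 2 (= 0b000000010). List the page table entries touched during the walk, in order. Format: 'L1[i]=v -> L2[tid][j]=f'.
Answer: L1[0]=1 -> L2[1][0]=31

Derivation:
vaddr = 2 = 0b000000010
Split: l1_idx=0, l2_idx=0, offset=2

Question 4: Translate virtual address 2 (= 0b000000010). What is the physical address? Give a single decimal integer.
Answer: 250

Derivation:
vaddr = 2 = 0b000000010
Split: l1_idx=0, l2_idx=0, offset=2
L1[0] = 1
L2[1][0] = 31
paddr = 31 * 8 + 2 = 250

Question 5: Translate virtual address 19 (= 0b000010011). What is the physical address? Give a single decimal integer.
vaddr = 19 = 0b000010011
Split: l1_idx=0, l2_idx=2, offset=3
L1[0] = 1
L2[1][2] = 34
paddr = 34 * 8 + 3 = 275

Answer: 275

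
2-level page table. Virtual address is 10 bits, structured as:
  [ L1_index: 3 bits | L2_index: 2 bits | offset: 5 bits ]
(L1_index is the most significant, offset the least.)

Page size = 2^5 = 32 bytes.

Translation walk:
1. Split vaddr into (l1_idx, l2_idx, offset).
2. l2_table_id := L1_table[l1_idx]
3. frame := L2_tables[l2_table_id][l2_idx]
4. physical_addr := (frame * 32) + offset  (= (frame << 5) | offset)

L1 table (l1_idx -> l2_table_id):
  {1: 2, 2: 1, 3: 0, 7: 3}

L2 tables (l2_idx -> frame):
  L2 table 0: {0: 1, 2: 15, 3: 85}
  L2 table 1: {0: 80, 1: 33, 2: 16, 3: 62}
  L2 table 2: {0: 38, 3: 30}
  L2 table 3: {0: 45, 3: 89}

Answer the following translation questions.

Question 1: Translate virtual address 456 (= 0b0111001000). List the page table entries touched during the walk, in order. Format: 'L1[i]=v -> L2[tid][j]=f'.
vaddr = 456 = 0b0111001000
Split: l1_idx=3, l2_idx=2, offset=8

Answer: L1[3]=0 -> L2[0][2]=15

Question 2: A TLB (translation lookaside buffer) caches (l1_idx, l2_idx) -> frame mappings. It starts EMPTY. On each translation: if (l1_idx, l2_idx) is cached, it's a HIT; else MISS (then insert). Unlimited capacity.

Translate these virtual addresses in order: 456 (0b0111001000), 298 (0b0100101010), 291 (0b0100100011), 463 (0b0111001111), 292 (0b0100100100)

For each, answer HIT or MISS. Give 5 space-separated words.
vaddr=456: (3,2) not in TLB -> MISS, insert
vaddr=298: (2,1) not in TLB -> MISS, insert
vaddr=291: (2,1) in TLB -> HIT
vaddr=463: (3,2) in TLB -> HIT
vaddr=292: (2,1) in TLB -> HIT

Answer: MISS MISS HIT HIT HIT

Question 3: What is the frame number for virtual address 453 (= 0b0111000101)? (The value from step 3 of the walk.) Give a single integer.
Answer: 15

Derivation:
vaddr = 453: l1_idx=3, l2_idx=2
L1[3] = 0; L2[0][2] = 15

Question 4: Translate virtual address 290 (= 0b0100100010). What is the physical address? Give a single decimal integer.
Answer: 1058

Derivation:
vaddr = 290 = 0b0100100010
Split: l1_idx=2, l2_idx=1, offset=2
L1[2] = 1
L2[1][1] = 33
paddr = 33 * 32 + 2 = 1058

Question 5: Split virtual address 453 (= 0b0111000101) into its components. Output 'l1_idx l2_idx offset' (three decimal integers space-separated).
Answer: 3 2 5

Derivation:
vaddr = 453 = 0b0111000101
  top 3 bits -> l1_idx = 3
  next 2 bits -> l2_idx = 2
  bottom 5 bits -> offset = 5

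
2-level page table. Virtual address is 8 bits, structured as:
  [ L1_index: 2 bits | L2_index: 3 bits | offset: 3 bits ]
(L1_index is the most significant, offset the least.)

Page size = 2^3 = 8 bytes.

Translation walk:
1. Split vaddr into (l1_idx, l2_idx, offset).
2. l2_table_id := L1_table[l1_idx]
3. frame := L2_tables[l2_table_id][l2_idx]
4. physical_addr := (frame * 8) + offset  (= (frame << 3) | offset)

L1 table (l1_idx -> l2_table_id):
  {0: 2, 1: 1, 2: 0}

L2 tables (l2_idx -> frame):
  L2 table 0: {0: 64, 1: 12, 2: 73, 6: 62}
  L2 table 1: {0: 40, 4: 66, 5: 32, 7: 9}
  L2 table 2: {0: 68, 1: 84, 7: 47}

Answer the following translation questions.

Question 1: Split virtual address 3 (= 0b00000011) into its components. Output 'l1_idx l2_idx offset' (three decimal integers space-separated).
vaddr = 3 = 0b00000011
  top 2 bits -> l1_idx = 0
  next 3 bits -> l2_idx = 0
  bottom 3 bits -> offset = 3

Answer: 0 0 3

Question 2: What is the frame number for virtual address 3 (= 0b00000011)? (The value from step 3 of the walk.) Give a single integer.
Answer: 68

Derivation:
vaddr = 3: l1_idx=0, l2_idx=0
L1[0] = 2; L2[2][0] = 68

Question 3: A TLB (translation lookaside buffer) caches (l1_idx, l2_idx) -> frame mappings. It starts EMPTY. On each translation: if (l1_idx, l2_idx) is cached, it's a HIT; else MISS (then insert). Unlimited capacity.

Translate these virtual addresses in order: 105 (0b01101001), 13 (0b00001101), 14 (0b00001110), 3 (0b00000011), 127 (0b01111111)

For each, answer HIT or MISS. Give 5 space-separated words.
Answer: MISS MISS HIT MISS MISS

Derivation:
vaddr=105: (1,5) not in TLB -> MISS, insert
vaddr=13: (0,1) not in TLB -> MISS, insert
vaddr=14: (0,1) in TLB -> HIT
vaddr=3: (0,0) not in TLB -> MISS, insert
vaddr=127: (1,7) not in TLB -> MISS, insert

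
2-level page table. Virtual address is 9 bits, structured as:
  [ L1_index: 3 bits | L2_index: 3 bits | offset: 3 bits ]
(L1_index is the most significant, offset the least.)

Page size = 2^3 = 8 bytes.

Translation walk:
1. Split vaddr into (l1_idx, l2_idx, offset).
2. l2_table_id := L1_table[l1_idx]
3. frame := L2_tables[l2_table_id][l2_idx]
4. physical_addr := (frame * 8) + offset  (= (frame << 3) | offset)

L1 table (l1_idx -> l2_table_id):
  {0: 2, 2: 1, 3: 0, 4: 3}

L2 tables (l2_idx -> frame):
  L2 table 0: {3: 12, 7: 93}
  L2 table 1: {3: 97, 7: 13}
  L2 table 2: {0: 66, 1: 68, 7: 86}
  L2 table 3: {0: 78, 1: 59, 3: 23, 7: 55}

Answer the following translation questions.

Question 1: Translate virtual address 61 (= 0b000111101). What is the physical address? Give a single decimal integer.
vaddr = 61 = 0b000111101
Split: l1_idx=0, l2_idx=7, offset=5
L1[0] = 2
L2[2][7] = 86
paddr = 86 * 8 + 5 = 693

Answer: 693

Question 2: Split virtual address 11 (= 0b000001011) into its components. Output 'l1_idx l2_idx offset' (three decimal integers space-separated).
vaddr = 11 = 0b000001011
  top 3 bits -> l1_idx = 0
  next 3 bits -> l2_idx = 1
  bottom 3 bits -> offset = 3

Answer: 0 1 3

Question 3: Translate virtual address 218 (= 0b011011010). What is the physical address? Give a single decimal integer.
Answer: 98

Derivation:
vaddr = 218 = 0b011011010
Split: l1_idx=3, l2_idx=3, offset=2
L1[3] = 0
L2[0][3] = 12
paddr = 12 * 8 + 2 = 98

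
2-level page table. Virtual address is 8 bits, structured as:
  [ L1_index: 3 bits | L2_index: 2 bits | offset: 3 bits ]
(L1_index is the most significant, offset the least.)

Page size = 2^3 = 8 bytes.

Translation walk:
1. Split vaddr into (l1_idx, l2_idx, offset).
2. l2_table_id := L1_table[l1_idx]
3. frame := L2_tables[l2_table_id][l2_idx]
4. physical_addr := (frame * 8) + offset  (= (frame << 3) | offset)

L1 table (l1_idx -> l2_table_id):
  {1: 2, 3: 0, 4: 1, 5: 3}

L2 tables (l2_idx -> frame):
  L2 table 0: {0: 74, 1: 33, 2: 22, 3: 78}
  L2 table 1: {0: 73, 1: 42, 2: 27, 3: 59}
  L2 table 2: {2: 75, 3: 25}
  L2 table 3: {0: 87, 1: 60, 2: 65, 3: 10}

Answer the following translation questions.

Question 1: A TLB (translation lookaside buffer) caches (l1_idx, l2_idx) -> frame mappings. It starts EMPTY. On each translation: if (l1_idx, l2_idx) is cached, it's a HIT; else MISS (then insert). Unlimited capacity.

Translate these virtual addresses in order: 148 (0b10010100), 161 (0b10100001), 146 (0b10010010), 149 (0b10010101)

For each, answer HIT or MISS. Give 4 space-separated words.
Answer: MISS MISS HIT HIT

Derivation:
vaddr=148: (4,2) not in TLB -> MISS, insert
vaddr=161: (5,0) not in TLB -> MISS, insert
vaddr=146: (4,2) in TLB -> HIT
vaddr=149: (4,2) in TLB -> HIT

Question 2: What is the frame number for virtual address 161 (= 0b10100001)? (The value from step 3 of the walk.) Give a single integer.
vaddr = 161: l1_idx=5, l2_idx=0
L1[5] = 3; L2[3][0] = 87

Answer: 87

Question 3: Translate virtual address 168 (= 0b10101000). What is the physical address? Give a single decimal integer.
Answer: 480

Derivation:
vaddr = 168 = 0b10101000
Split: l1_idx=5, l2_idx=1, offset=0
L1[5] = 3
L2[3][1] = 60
paddr = 60 * 8 + 0 = 480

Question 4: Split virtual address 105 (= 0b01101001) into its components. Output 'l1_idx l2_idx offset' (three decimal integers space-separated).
Answer: 3 1 1

Derivation:
vaddr = 105 = 0b01101001
  top 3 bits -> l1_idx = 3
  next 2 bits -> l2_idx = 1
  bottom 3 bits -> offset = 1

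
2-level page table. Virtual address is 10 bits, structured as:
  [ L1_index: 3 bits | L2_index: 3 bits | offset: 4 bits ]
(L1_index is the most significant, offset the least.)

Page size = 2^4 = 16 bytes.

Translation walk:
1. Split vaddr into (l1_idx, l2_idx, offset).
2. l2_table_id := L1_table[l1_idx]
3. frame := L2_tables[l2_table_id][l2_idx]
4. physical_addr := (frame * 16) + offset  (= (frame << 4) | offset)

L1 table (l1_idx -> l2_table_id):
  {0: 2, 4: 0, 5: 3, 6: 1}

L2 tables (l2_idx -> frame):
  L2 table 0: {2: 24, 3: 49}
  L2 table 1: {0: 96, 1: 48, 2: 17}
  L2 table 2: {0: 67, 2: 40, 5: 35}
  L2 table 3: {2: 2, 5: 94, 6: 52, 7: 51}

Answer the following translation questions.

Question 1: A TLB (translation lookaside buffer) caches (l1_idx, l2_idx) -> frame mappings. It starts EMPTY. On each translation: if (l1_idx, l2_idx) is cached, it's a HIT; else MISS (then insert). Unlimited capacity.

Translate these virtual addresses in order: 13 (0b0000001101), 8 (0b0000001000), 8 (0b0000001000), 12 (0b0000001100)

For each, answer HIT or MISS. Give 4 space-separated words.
Answer: MISS HIT HIT HIT

Derivation:
vaddr=13: (0,0) not in TLB -> MISS, insert
vaddr=8: (0,0) in TLB -> HIT
vaddr=8: (0,0) in TLB -> HIT
vaddr=12: (0,0) in TLB -> HIT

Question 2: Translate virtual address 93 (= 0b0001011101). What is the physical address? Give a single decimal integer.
vaddr = 93 = 0b0001011101
Split: l1_idx=0, l2_idx=5, offset=13
L1[0] = 2
L2[2][5] = 35
paddr = 35 * 16 + 13 = 573

Answer: 573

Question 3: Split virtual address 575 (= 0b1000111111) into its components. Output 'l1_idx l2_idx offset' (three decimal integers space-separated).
Answer: 4 3 15

Derivation:
vaddr = 575 = 0b1000111111
  top 3 bits -> l1_idx = 4
  next 3 bits -> l2_idx = 3
  bottom 4 bits -> offset = 15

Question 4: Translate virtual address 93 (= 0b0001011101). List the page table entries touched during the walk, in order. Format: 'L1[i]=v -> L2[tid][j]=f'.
Answer: L1[0]=2 -> L2[2][5]=35

Derivation:
vaddr = 93 = 0b0001011101
Split: l1_idx=0, l2_idx=5, offset=13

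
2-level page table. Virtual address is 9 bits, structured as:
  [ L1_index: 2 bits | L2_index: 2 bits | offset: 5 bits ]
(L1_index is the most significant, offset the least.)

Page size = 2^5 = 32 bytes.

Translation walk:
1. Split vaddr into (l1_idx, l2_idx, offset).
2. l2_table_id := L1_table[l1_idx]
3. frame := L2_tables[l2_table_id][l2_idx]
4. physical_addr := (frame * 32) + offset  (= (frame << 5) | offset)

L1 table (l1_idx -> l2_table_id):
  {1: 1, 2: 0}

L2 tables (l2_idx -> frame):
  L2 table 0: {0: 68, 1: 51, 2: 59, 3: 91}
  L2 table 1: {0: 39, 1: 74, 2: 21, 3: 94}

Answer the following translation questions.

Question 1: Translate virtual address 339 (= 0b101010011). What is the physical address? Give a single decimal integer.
vaddr = 339 = 0b101010011
Split: l1_idx=2, l2_idx=2, offset=19
L1[2] = 0
L2[0][2] = 59
paddr = 59 * 32 + 19 = 1907

Answer: 1907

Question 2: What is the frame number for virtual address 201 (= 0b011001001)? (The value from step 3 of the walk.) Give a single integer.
vaddr = 201: l1_idx=1, l2_idx=2
L1[1] = 1; L2[1][2] = 21

Answer: 21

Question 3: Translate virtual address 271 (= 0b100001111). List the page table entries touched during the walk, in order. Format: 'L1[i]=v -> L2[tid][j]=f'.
vaddr = 271 = 0b100001111
Split: l1_idx=2, l2_idx=0, offset=15

Answer: L1[2]=0 -> L2[0][0]=68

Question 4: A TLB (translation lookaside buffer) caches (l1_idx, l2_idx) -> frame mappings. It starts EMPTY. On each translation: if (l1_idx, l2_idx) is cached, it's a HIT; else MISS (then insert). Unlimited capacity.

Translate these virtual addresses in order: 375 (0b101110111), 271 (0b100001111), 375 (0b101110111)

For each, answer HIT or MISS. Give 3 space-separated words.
Answer: MISS MISS HIT

Derivation:
vaddr=375: (2,3) not in TLB -> MISS, insert
vaddr=271: (2,0) not in TLB -> MISS, insert
vaddr=375: (2,3) in TLB -> HIT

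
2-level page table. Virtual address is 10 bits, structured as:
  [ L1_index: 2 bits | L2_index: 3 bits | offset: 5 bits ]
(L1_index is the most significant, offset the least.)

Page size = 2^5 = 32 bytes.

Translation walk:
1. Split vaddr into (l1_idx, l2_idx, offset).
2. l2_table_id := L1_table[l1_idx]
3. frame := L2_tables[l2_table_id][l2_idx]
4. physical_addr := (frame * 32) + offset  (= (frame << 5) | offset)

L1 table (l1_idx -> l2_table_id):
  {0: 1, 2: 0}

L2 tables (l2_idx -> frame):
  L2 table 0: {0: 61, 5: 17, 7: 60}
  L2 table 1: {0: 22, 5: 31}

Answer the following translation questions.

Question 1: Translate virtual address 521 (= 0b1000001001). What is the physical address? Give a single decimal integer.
Answer: 1961

Derivation:
vaddr = 521 = 0b1000001001
Split: l1_idx=2, l2_idx=0, offset=9
L1[2] = 0
L2[0][0] = 61
paddr = 61 * 32 + 9 = 1961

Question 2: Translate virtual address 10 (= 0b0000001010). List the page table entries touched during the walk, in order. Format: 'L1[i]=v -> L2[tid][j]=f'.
Answer: L1[0]=1 -> L2[1][0]=22

Derivation:
vaddr = 10 = 0b0000001010
Split: l1_idx=0, l2_idx=0, offset=10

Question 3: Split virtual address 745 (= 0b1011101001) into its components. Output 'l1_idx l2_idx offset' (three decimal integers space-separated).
vaddr = 745 = 0b1011101001
  top 2 bits -> l1_idx = 2
  next 3 bits -> l2_idx = 7
  bottom 5 bits -> offset = 9

Answer: 2 7 9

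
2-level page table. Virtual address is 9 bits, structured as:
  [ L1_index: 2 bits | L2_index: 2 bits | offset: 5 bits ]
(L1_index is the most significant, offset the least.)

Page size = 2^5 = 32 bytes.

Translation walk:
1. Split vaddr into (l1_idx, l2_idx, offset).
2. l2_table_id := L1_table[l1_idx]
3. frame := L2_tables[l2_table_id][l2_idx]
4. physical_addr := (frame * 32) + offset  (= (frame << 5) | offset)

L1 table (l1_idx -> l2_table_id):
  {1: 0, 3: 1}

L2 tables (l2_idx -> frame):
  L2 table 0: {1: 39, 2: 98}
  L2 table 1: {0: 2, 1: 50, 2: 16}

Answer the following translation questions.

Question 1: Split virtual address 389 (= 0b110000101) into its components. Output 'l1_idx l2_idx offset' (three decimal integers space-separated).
Answer: 3 0 5

Derivation:
vaddr = 389 = 0b110000101
  top 2 bits -> l1_idx = 3
  next 2 bits -> l2_idx = 0
  bottom 5 bits -> offset = 5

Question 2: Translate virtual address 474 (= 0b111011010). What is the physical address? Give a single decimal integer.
vaddr = 474 = 0b111011010
Split: l1_idx=3, l2_idx=2, offset=26
L1[3] = 1
L2[1][2] = 16
paddr = 16 * 32 + 26 = 538

Answer: 538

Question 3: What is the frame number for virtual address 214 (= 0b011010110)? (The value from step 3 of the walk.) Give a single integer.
vaddr = 214: l1_idx=1, l2_idx=2
L1[1] = 0; L2[0][2] = 98

Answer: 98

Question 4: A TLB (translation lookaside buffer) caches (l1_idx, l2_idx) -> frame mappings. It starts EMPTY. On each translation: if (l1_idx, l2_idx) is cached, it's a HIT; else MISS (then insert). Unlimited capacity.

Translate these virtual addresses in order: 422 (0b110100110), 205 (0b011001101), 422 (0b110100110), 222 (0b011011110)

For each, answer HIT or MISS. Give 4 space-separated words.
Answer: MISS MISS HIT HIT

Derivation:
vaddr=422: (3,1) not in TLB -> MISS, insert
vaddr=205: (1,2) not in TLB -> MISS, insert
vaddr=422: (3,1) in TLB -> HIT
vaddr=222: (1,2) in TLB -> HIT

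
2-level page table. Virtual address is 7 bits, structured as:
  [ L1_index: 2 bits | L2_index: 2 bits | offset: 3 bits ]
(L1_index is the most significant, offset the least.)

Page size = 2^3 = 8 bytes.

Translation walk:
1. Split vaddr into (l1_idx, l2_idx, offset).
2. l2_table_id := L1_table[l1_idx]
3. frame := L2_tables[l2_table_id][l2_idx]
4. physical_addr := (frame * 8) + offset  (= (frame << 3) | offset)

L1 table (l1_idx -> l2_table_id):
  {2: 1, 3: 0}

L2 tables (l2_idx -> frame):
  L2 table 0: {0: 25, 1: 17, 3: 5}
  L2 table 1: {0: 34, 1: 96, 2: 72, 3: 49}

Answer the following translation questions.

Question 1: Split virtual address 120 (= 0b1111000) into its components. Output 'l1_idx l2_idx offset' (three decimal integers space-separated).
vaddr = 120 = 0b1111000
  top 2 bits -> l1_idx = 3
  next 2 bits -> l2_idx = 3
  bottom 3 bits -> offset = 0

Answer: 3 3 0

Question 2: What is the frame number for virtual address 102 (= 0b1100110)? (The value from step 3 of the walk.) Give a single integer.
Answer: 25

Derivation:
vaddr = 102: l1_idx=3, l2_idx=0
L1[3] = 0; L2[0][0] = 25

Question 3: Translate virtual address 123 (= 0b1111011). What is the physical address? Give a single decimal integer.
vaddr = 123 = 0b1111011
Split: l1_idx=3, l2_idx=3, offset=3
L1[3] = 0
L2[0][3] = 5
paddr = 5 * 8 + 3 = 43

Answer: 43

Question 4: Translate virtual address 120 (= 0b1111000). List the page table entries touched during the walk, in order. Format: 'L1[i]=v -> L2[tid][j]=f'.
Answer: L1[3]=0 -> L2[0][3]=5

Derivation:
vaddr = 120 = 0b1111000
Split: l1_idx=3, l2_idx=3, offset=0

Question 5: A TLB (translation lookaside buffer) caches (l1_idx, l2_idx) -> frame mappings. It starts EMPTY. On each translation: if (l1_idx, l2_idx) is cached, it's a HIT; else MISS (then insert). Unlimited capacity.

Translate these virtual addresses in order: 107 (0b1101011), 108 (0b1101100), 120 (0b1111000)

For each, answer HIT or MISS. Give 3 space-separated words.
Answer: MISS HIT MISS

Derivation:
vaddr=107: (3,1) not in TLB -> MISS, insert
vaddr=108: (3,1) in TLB -> HIT
vaddr=120: (3,3) not in TLB -> MISS, insert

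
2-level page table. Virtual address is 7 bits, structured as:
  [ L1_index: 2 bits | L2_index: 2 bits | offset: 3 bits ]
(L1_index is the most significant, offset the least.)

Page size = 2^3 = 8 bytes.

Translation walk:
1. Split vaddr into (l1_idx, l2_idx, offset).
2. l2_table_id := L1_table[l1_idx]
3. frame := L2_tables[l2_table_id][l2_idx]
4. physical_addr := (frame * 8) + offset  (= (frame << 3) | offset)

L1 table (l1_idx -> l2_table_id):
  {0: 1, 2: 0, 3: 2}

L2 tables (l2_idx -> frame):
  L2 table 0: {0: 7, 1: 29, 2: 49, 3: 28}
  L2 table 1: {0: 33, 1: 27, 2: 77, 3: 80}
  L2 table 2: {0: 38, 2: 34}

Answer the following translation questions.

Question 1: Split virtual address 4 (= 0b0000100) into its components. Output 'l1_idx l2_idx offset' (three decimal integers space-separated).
vaddr = 4 = 0b0000100
  top 2 bits -> l1_idx = 0
  next 2 bits -> l2_idx = 0
  bottom 3 bits -> offset = 4

Answer: 0 0 4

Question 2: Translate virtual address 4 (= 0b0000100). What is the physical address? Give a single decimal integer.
vaddr = 4 = 0b0000100
Split: l1_idx=0, l2_idx=0, offset=4
L1[0] = 1
L2[1][0] = 33
paddr = 33 * 8 + 4 = 268

Answer: 268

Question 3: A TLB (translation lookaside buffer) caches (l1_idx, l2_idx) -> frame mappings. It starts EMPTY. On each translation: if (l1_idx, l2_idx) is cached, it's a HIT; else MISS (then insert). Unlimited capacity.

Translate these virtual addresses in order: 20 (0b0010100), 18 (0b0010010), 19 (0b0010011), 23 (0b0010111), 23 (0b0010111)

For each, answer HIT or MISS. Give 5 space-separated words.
vaddr=20: (0,2) not in TLB -> MISS, insert
vaddr=18: (0,2) in TLB -> HIT
vaddr=19: (0,2) in TLB -> HIT
vaddr=23: (0,2) in TLB -> HIT
vaddr=23: (0,2) in TLB -> HIT

Answer: MISS HIT HIT HIT HIT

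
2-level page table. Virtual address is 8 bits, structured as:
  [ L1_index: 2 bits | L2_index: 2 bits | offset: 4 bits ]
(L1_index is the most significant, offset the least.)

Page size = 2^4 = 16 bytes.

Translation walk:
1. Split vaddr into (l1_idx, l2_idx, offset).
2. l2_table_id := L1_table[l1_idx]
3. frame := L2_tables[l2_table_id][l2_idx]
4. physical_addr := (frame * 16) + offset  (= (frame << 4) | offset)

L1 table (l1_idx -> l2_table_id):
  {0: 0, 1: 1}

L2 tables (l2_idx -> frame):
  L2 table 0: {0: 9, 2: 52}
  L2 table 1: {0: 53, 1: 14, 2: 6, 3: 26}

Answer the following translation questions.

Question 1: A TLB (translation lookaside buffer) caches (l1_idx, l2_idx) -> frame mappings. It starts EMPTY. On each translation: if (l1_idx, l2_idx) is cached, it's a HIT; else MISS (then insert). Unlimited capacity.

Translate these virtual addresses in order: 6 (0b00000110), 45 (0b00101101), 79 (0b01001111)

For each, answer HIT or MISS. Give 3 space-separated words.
Answer: MISS MISS MISS

Derivation:
vaddr=6: (0,0) not in TLB -> MISS, insert
vaddr=45: (0,2) not in TLB -> MISS, insert
vaddr=79: (1,0) not in TLB -> MISS, insert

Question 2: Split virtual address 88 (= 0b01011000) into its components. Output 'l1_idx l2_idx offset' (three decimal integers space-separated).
vaddr = 88 = 0b01011000
  top 2 bits -> l1_idx = 1
  next 2 bits -> l2_idx = 1
  bottom 4 bits -> offset = 8

Answer: 1 1 8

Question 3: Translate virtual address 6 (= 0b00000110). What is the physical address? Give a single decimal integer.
Answer: 150

Derivation:
vaddr = 6 = 0b00000110
Split: l1_idx=0, l2_idx=0, offset=6
L1[0] = 0
L2[0][0] = 9
paddr = 9 * 16 + 6 = 150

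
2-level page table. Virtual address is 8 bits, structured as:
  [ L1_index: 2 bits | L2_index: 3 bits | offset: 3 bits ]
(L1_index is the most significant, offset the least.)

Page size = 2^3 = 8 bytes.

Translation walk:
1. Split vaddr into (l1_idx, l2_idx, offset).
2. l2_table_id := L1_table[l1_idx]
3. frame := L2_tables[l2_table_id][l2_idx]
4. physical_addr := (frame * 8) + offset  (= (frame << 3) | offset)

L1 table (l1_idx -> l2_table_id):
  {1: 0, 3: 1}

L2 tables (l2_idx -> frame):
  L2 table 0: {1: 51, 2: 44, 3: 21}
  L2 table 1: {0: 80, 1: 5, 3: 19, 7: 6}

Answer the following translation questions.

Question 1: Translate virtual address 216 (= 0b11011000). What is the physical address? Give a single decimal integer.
vaddr = 216 = 0b11011000
Split: l1_idx=3, l2_idx=3, offset=0
L1[3] = 1
L2[1][3] = 19
paddr = 19 * 8 + 0 = 152

Answer: 152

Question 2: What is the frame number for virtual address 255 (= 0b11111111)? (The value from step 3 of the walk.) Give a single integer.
Answer: 6

Derivation:
vaddr = 255: l1_idx=3, l2_idx=7
L1[3] = 1; L2[1][7] = 6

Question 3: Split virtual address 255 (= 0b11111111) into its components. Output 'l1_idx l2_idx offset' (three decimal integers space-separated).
Answer: 3 7 7

Derivation:
vaddr = 255 = 0b11111111
  top 2 bits -> l1_idx = 3
  next 3 bits -> l2_idx = 7
  bottom 3 bits -> offset = 7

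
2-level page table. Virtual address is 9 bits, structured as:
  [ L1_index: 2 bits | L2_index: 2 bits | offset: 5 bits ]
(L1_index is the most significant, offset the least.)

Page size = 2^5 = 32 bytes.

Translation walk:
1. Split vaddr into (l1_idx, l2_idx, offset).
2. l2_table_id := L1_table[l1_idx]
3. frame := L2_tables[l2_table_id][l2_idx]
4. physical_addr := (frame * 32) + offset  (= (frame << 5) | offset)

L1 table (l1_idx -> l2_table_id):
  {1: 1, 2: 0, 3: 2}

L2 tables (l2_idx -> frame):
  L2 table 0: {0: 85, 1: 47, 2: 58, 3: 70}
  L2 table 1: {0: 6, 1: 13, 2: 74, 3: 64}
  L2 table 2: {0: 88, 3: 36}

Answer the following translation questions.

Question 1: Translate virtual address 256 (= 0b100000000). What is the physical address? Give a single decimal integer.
vaddr = 256 = 0b100000000
Split: l1_idx=2, l2_idx=0, offset=0
L1[2] = 0
L2[0][0] = 85
paddr = 85 * 32 + 0 = 2720

Answer: 2720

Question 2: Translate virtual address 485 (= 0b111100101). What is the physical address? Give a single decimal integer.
vaddr = 485 = 0b111100101
Split: l1_idx=3, l2_idx=3, offset=5
L1[3] = 2
L2[2][3] = 36
paddr = 36 * 32 + 5 = 1157

Answer: 1157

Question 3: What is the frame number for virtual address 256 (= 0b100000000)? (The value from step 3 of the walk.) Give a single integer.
vaddr = 256: l1_idx=2, l2_idx=0
L1[2] = 0; L2[0][0] = 85

Answer: 85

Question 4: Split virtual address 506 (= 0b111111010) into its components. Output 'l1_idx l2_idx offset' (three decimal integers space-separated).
vaddr = 506 = 0b111111010
  top 2 bits -> l1_idx = 3
  next 2 bits -> l2_idx = 3
  bottom 5 bits -> offset = 26

Answer: 3 3 26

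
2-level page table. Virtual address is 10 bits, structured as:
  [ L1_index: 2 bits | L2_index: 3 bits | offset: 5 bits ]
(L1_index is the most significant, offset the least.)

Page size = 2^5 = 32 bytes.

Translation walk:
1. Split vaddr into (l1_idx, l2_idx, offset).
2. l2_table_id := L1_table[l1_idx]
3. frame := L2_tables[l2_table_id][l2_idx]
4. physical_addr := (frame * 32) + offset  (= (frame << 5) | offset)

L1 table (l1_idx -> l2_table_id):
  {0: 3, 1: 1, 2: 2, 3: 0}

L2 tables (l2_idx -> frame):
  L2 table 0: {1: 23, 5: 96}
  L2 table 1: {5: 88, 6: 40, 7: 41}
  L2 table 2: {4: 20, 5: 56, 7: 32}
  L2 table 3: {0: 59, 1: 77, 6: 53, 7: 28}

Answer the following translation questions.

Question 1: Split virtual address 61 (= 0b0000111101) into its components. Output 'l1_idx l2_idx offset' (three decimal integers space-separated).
Answer: 0 1 29

Derivation:
vaddr = 61 = 0b0000111101
  top 2 bits -> l1_idx = 0
  next 3 bits -> l2_idx = 1
  bottom 5 bits -> offset = 29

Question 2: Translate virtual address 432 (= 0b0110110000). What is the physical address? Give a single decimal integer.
Answer: 2832

Derivation:
vaddr = 432 = 0b0110110000
Split: l1_idx=1, l2_idx=5, offset=16
L1[1] = 1
L2[1][5] = 88
paddr = 88 * 32 + 16 = 2832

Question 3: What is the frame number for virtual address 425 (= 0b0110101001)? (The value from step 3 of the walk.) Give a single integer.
vaddr = 425: l1_idx=1, l2_idx=5
L1[1] = 1; L2[1][5] = 88

Answer: 88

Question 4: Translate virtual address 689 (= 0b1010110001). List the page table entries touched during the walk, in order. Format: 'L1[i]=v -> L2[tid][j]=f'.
vaddr = 689 = 0b1010110001
Split: l1_idx=2, l2_idx=5, offset=17

Answer: L1[2]=2 -> L2[2][5]=56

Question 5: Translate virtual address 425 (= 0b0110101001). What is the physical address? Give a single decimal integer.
vaddr = 425 = 0b0110101001
Split: l1_idx=1, l2_idx=5, offset=9
L1[1] = 1
L2[1][5] = 88
paddr = 88 * 32 + 9 = 2825

Answer: 2825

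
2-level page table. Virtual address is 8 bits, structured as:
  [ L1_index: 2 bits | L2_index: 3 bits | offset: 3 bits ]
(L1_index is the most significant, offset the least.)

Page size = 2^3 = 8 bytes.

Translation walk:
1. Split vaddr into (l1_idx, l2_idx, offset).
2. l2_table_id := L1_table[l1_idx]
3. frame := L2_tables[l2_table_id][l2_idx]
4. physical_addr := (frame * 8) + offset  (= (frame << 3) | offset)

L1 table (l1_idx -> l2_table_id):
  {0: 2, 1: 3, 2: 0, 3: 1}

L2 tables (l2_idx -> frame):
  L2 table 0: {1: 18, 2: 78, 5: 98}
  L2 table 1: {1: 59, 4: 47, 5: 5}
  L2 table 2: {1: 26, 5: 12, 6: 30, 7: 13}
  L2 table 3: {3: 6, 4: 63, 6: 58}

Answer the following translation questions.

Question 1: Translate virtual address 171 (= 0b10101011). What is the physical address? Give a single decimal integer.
vaddr = 171 = 0b10101011
Split: l1_idx=2, l2_idx=5, offset=3
L1[2] = 0
L2[0][5] = 98
paddr = 98 * 8 + 3 = 787

Answer: 787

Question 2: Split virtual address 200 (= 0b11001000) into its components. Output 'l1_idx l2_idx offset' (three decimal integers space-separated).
Answer: 3 1 0

Derivation:
vaddr = 200 = 0b11001000
  top 2 bits -> l1_idx = 3
  next 3 bits -> l2_idx = 1
  bottom 3 bits -> offset = 0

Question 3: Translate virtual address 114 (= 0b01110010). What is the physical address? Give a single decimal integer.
vaddr = 114 = 0b01110010
Split: l1_idx=1, l2_idx=6, offset=2
L1[1] = 3
L2[3][6] = 58
paddr = 58 * 8 + 2 = 466

Answer: 466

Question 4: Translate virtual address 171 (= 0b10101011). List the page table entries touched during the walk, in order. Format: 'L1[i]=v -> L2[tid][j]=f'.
vaddr = 171 = 0b10101011
Split: l1_idx=2, l2_idx=5, offset=3

Answer: L1[2]=0 -> L2[0][5]=98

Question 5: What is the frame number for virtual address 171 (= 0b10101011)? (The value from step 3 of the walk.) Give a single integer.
vaddr = 171: l1_idx=2, l2_idx=5
L1[2] = 0; L2[0][5] = 98

Answer: 98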